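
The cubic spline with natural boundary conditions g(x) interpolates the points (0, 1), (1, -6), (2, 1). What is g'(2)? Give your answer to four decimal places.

10.5000

With σ_i denoting the second derivative at x_i, h_i = 1, 1, and Δ_i = (y_(i+1) − y_i)/h_i = -7, 7:
  1·σ_0 + 4·σ_1 + 1·σ_2 = 6(Δ_1 - Δ_0) = 84
Natural end conditions: σ_0 = σ_2 = 0.
Solving the tridiagonal system: σ_0 = 0, σ_1 = 21, σ_2 = 0.
On [1, 2], g'(x) = b_1 + 2c_1·(x - 1) + 3d_1·(x - 1)² with b_1 = Δ_1 - h_1(2σ_1 + σ_2)/6 = 0, c_1 = σ_1/2 = 21/2, d_1 = (σ_2 - σ_1)/(6h_1) = -7/2. So g'(2) = 21/2.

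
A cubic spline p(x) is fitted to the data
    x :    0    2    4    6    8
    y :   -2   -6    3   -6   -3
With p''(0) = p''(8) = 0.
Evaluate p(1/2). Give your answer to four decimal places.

Put M_i = p'' at the i-th knot. Here h = (2, 2, 2, 2) and Δ = (-2, 9/2, -9/2, 3/2), so the interior equations h_(i-1)·M_(i-1) + 2(h_(i-1)+h_i)·M_i + h_i·M_(i+1) = 6(Δ_i − Δ_(i-1)) read
  2·M_0 + 8·M_1 + 2·M_2 = 6(Δ_1 - Δ_0) = 39
  2·M_1 + 8·M_2 + 2·M_3 = 6(Δ_2 - Δ_1) = -54
  2·M_2 + 8·M_3 + 2·M_4 = 6(Δ_3 - Δ_2) = 36
Natural end conditions: M_0 = M_4 = 0.
Solving the tridiagonal system: M_0 = 0, M_1 = 837/112, M_2 = -291/28, M_3 = 795/112, M_4 = 0.
On [0, 2], p(x) = -2 - 503/112·x + 0·x² + 279/448·x³.
With x = 1/2: p(1/2) = -14937/3584.

-4.1677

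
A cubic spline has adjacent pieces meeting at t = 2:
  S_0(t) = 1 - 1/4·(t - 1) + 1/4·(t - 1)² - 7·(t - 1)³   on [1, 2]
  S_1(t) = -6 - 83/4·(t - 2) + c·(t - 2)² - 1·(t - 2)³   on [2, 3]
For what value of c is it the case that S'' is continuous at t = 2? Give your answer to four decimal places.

S_0''(t) = 1/2 - 42·(t - 1), so S_0''(2) = -83/2. On the right, S_1''(2) = 2c, so c = -83/4.

-20.7500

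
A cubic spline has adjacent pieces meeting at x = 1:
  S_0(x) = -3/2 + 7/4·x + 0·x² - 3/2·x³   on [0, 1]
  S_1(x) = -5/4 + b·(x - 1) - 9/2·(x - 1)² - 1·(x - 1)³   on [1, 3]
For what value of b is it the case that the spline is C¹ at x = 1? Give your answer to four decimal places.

S_0'(x) = 7/4 + 0·x - 9/2·x², so S_0'(1) = -11/4. On the right, S_1'(1) = b, so b = -11/4.

-2.7500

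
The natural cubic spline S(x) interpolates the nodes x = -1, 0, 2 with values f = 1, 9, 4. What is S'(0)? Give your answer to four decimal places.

Write m_i for S''(x_i). With h_i = 1, 2 and divided differences Δ_i = 8, -5/2, the continuity of S' gives the tridiagonal system
  1·m_0 + 6·m_1 + 2·m_2 = 6(Δ_1 - Δ_0) = -63
Natural end conditions: m_0 = m_2 = 0.
Solving the tridiagonal system: m_0 = 0, m_1 = -21/2, m_2 = 0.
On [0, 2], S'(x) = b_1 + 2c_1·x + 3d_1·x² with b_1 = Δ_1 - h_1(2m_1 + m_2)/6 = 9/2, c_1 = m_1/2 = -21/4, d_1 = (m_2 - m_1)/(6h_1) = 7/8. So S'(0) = 9/2.

4.5000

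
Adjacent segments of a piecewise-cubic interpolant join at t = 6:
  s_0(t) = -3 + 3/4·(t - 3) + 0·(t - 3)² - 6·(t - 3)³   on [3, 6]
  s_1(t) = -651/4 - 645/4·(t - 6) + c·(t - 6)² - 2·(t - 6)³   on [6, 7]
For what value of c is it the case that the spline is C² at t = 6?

-54

s_0''(t) = 0 - 36·(t - 3), so s_0''(6) = -108. On the right, s_1''(6) = 2c, so c = -54.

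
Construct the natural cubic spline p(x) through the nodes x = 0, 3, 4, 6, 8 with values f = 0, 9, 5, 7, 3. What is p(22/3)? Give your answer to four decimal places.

Write m_i for p''(x_i). With h_i = 3, 1, 2, 2 and divided differences Δ_i = 3, -4, 1, -2, the continuity of p' gives the tridiagonal system
  3·m_0 + 8·m_1 + 1·m_2 = 6(Δ_1 - Δ_0) = -42
  1·m_1 + 6·m_2 + 2·m_3 = 6(Δ_2 - Δ_1) = 30
  2·m_2 + 8·m_3 + 2·m_4 = 6(Δ_3 - Δ_2) = -18
Natural end conditions: m_0 = m_4 = 0.
Hence m_0 = 0, m_1 = -531/86, m_2 = 318/43, m_3 = -705/172, m_4 = 0.
On [6, 8], p(x) = 7 + 63/86·(x - 6) - 705/344·(x - 6)² + 235/688·(x - 6)³.
With (x - 6) = 4/3: p(22/3) = 5971/1161.

5.1430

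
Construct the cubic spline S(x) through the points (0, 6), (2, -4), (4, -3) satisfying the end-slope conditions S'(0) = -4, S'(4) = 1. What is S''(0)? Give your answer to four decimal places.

-4.3750

With m_i denoting the second derivative at x_i, h_i = 2, 2, and Δ_i = (y_(i+1) − y_i)/h_i = -5, 1/2:
  2·m_0 + 8·m_1 + 2·m_2 = 6(Δ_1 - Δ_0) = 33
Clamped end conditions give two more equations: 2h_0·m_0 + h_0·m_1 = 6(Δ_0 - S'(0)) = -6 and h_1·m_1 + 2h_1·m_2 = 6(S'(4) - Δ_1) = 3.
Solving the tridiagonal system: m_0 = -35/8, m_1 = 23/4, m_2 = -17/8.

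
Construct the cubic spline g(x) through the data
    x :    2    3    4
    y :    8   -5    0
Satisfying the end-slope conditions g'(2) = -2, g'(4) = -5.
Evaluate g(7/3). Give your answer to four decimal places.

4.6481

Let M_i = g''(x_i). Step sizes h_i = 1, 1; slopes of the chords Δ_i = (y_(i+1) - y_i)/h_i = -13, 5.
  1·M_0 + 4·M_1 + 1·M_2 = 6(Δ_1 - Δ_0) = 108
Clamped end conditions give two more equations: 2h_0·M_0 + h_0·M_1 = 6(Δ_0 - g'(2)) = -66 and h_1·M_1 + 2h_1·M_2 = 6(g'(4) - Δ_1) = -60.
Solving: M_0 = -123/2, M_1 = 57, M_2 = -117/2.
On [2, 3], g(x) = 8 - 2·(x - 2) - 123/4·(x - 2)² + 79/4·(x - 2)³.
With (x - 2) = 1/3: g(7/3) = 251/54.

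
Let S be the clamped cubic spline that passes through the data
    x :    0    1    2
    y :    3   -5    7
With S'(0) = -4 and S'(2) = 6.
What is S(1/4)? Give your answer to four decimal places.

Let M_i = S''(x_i). Step sizes h_i = 1, 1; slopes of the chords Δ_i = (y_(i+1) - y_i)/h_i = -8, 12.
  1·M_0 + 4·M_1 + 1·M_2 = 6(Δ_1 - Δ_0) = 120
Clamped end conditions give two more equations: 2h_0·M_0 + h_0·M_1 = 6(Δ_0 - S'(0)) = -24 and h_1·M_1 + 2h_1·M_2 = 6(S'(2) - Δ_1) = -36.
Solving: M_0 = -37, M_1 = 50, M_2 = -43.
On [0, 1], S(x) = 3 - 4·x - 37/2·x² + 29/2·x³.
With x = 1/4: S(1/4) = 137/128.

1.0703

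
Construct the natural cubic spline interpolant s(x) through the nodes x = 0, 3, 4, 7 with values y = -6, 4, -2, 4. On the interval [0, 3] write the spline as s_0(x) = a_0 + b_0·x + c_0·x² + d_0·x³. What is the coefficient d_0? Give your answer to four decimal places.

-0.4374

Put M_i = s'' at the i-th knot. Here h = (3, 1, 3) and Δ = (10/3, -6, 2), so the interior equations h_(i-1)·M_(i-1) + 2(h_(i-1)+h_i)·M_i + h_i·M_(i+1) = 6(Δ_i − Δ_(i-1)) read
  3·M_0 + 8·M_1 + 1·M_2 = 6(Δ_1 - Δ_0) = -56
  1·M_1 + 8·M_2 + 3·M_3 = 6(Δ_2 - Δ_1) = 48
Natural end conditions: M_0 = M_3 = 0.
Forward elimination and back-substitution give M_0 = 0, M_1 = -496/63, M_2 = 440/63, M_3 = 0.
On [0, 3], with s_0(x) = a_0 + b_0·x + c_0·x² + d_0·x³: c_0 = M_0/2 = 0, d_0 = (M_1 - M_0)/(6h_0) = -248/567, b_0 = Δ_0 - h_0(2M_0 + M_1)/6 = 458/63.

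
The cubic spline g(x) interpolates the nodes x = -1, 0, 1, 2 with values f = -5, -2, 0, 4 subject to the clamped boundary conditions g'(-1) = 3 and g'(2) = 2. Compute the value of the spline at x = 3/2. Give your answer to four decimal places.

Write M_i for g''(x_i). With h_i = 1, 1, 1 and divided differences Δ_i = 3, 2, 4, the continuity of g' gives the tridiagonal system
  1·M_0 + 4·M_1 + 1·M_2 = 6(Δ_1 - Δ_0) = -6
  1·M_1 + 4·M_2 + 1·M_3 = 6(Δ_2 - Δ_1) = 12
Clamped end conditions give two more equations: 2h_0·M_0 + h_0·M_1 = 6(Δ_0 - g'(-1)) = 0 and h_2·M_2 + 2h_2·M_3 = 6(g'(2) - Δ_2) = -12.
Solving the tridiagonal system: M_0 = 26/15, M_1 = -52/15, M_2 = 92/15, M_3 = -136/15.
On [1, 2], g(x) = 0 + 52/15·(x - 1) + 46/15·(x - 1)² - 38/15·(x - 1)³.
With (x - 1) = 1/2: g(3/2) = 131/60.

2.1833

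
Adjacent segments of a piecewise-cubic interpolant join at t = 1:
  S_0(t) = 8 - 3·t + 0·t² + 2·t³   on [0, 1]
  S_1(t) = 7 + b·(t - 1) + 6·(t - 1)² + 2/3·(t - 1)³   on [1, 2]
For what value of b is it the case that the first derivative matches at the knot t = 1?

S_0'(t) = -3 + 0·t + 6·t², so S_0'(1) = 3. On the right, S_1'(1) = b, so b = 3.

3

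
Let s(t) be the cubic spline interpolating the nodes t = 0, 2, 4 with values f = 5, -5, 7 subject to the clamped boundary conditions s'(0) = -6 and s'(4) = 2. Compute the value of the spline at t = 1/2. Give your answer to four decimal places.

1.5859

Let M_i = s''(x_i). Step sizes h_i = 2, 2; slopes of the chords Δ_i = (y_(i+1) - y_i)/h_i = -5, 6.
  2·M_0 + 8·M_1 + 2·M_2 = 6(Δ_1 - Δ_0) = 66
Clamped end conditions give two more equations: 2h_0·M_0 + h_0·M_1 = 6(Δ_0 - s'(0)) = 6 and h_1·M_1 + 2h_1·M_2 = 6(s'(4) - Δ_1) = -24.
Hence M_0 = -19/4, M_1 = 25/2, M_2 = -49/4.
On [0, 2], s(t) = 5 - 6·t - 19/8·t² + 23/16·t³.
With t = 1/2: s(1/2) = 203/128.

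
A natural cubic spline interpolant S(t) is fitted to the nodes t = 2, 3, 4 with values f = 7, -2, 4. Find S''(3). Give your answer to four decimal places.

22.5000

Write M_i for S''(x_i). With h_i = 1, 1 and divided differences Δ_i = -9, 6, the continuity of S' gives the tridiagonal system
  1·M_0 + 4·M_1 + 1·M_2 = 6(Δ_1 - Δ_0) = 90
Natural end conditions: M_0 = M_2 = 0.
Hence M_0 = 0, M_1 = 45/2, M_2 = 0.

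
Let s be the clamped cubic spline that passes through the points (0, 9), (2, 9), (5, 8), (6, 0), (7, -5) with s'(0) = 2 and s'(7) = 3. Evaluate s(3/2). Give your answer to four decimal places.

9.0878

Put M_i = s'' at the i-th knot. Here h = (2, 3, 1, 1) and Δ = (0, -1/3, -8, -5), so the interior equations h_(i-1)·M_(i-1) + 2(h_(i-1)+h_i)·M_i + h_i·M_(i+1) = 6(Δ_i − Δ_(i-1)) read
  2·M_0 + 10·M_1 + 3·M_2 = 6(Δ_1 - Δ_0) = -2
  3·M_1 + 8·M_2 + 1·M_3 = 6(Δ_2 - Δ_1) = -46
  1·M_2 + 4·M_3 + 1·M_4 = 6(Δ_3 - Δ_2) = 18
Clamped end conditions give two more equations: 2h_0·M_0 + h_0·M_1 = 6(Δ_0 - s'(0)) = -12 and h_3·M_3 + 2h_3·M_4 = 6(s'(7) - Δ_3) = 48.
Solving the tridiagonal system: M_0 = -614/141, M_1 = 382/141, M_2 = -958/141, M_3 = 32/141, M_4 = 3368/141.
On [0, 2], s(x) = 9 + 2·x - 307/141·x² + 83/141·x³.
With x = 3/2: s(3/2) = 3417/376.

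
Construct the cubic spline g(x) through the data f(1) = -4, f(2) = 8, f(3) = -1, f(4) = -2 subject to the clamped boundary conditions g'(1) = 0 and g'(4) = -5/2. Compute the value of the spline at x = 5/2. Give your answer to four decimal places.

With m_i denoting the second derivative at x_i, h_i = 1, 1, 1, and Δ_i = (y_(i+1) − y_i)/h_i = 12, -9, -1:
  1·m_0 + 4·m_1 + 1·m_2 = 6(Δ_1 - Δ_0) = -126
  1·m_1 + 4·m_2 + 1·m_3 = 6(Δ_2 - Δ_1) = 48
Clamped end conditions give two more equations: 2h_0·m_0 + h_0·m_1 = 6(Δ_0 - g'(1)) = 72 and h_2·m_2 + 2h_2·m_3 = 6(g'(4) - Δ_2) = -9.
Solving the tridiagonal system: m_0 = 953/15, m_1 = -826/15, m_2 = 461/15, m_3 = -298/15.
On [2, 3], g(x) = 8 + 127/30·(x - 2) - 413/15·(x - 2)² + 143/10·(x - 2)³.
With (x - 2) = 1/2: g(5/2) = 241/48.

5.0208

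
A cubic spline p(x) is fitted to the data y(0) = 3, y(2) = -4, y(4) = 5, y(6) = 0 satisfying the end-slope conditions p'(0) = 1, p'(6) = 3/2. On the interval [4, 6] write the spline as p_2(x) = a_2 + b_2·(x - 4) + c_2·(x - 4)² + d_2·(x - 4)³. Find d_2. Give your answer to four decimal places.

Put m_i = p'' at the i-th knot. Here h = (2, 2, 2) and Δ = (-7/2, 9/2, -5/2), so the interior equations h_(i-1)·m_(i-1) + 2(h_(i-1)+h_i)·m_i + h_i·m_(i+1) = 6(Δ_i − Δ_(i-1)) read
  2·m_0 + 8·m_1 + 2·m_2 = 6(Δ_1 - Δ_0) = 48
  2·m_1 + 8·m_2 + 2·m_3 = 6(Δ_2 - Δ_1) = -42
Clamped end conditions give two more equations: 2h_0·m_0 + h_0·m_1 = 6(Δ_0 - p'(0)) = -27 and h_2·m_2 + 2h_2·m_3 = 6(p'(6) - Δ_2) = 24.
Forward elimination and back-substitution give m_0 = -191/15, m_1 = 359/30, m_2 = -167/15, m_3 = 347/30.
On [4, 6], with p_2(x) = a_2 + b_2·(x - 4) + c_2·(x - 4)² + d_2·(x - 4)³: c_2 = m_2/2 = -167/30, d_2 = (m_3 - m_2)/(6h_2) = 227/120, b_2 = Δ_2 - h_2(2m_2 + m_3)/6 = 16/15.

1.8917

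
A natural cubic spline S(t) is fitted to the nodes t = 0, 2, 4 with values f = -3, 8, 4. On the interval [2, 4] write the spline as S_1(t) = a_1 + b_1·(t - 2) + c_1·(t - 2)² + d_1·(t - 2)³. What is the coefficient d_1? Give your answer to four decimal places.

With m_i denoting the second derivative at x_i, h_i = 2, 2, and Δ_i = (y_(i+1) − y_i)/h_i = 11/2, -2:
  2·m_0 + 8·m_1 + 2·m_2 = 6(Δ_1 - Δ_0) = -45
Natural end conditions: m_0 = m_2 = 0.
Hence m_0 = 0, m_1 = -45/8, m_2 = 0.
On [2, 4], with S_1(t) = a_1 + b_1·(t - 2) + c_1·(t - 2)² + d_1·(t - 2)³: c_1 = m_1/2 = -45/16, d_1 = (m_2 - m_1)/(6h_1) = 15/32, b_1 = Δ_1 - h_1(2m_1 + m_2)/6 = 7/4.

0.4688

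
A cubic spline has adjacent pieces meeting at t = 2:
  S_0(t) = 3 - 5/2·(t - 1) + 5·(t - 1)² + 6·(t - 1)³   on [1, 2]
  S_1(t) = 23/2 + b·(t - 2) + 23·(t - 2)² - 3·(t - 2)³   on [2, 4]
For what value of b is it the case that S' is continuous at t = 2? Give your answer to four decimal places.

S_0'(t) = -5/2 + 10·(t - 1) + 18·(t - 1)², so S_0'(2) = 51/2. On the right, S_1'(2) = b, so b = 51/2.

25.5000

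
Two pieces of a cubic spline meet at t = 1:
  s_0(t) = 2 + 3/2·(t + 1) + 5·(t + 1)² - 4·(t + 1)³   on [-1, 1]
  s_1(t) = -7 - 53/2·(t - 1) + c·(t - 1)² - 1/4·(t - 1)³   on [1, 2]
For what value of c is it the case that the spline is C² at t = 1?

s_0''(t) = 10 - 24·(t + 1), so s_0''(1) = -38. On the right, s_1''(1) = 2c, so c = -19.

-19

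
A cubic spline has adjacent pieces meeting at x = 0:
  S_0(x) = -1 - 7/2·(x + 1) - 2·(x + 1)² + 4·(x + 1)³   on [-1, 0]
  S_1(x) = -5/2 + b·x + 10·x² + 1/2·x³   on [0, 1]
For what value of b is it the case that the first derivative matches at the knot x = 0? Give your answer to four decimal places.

4.5000

S_0'(x) = -7/2 - 4·(x + 1) + 12·(x + 1)², so S_0'(0) = 9/2. On the right, S_1'(0) = b, so b = 9/2.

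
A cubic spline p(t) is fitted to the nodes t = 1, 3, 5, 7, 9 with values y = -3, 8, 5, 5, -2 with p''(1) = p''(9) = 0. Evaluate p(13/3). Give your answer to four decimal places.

With m_i denoting the second derivative at x_i, h_i = 2, 2, 2, 2, and Δ_i = (y_(i+1) − y_i)/h_i = 11/2, -3/2, 0, -7/2:
  2·m_0 + 8·m_1 + 2·m_2 = 6(Δ_1 - Δ_0) = -42
  2·m_1 + 8·m_2 + 2·m_3 = 6(Δ_2 - Δ_1) = 9
  2·m_2 + 8·m_3 + 2·m_4 = 6(Δ_3 - Δ_2) = -21
Natural end conditions: m_0 = m_4 = 0.
Solving: m_0 = 0, m_1 = -687/112, m_2 = 99/28, m_3 = -393/112, m_4 = 0.
On [3, 5], p(t) = 8 + 79/56·(t - 3) - 687/224·(t - 3)² + 361/448·(t - 3)³.
With (t - 3) = 4/3: p(13/3) = 1198/189.

6.3386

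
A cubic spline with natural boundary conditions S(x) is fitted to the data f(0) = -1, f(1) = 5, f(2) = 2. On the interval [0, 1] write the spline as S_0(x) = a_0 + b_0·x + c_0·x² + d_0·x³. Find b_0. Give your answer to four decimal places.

8.2500

With σ_i denoting the second derivative at x_i, h_i = 1, 1, and Δ_i = (y_(i+1) − y_i)/h_i = 6, -3:
  1·σ_0 + 4·σ_1 + 1·σ_2 = 6(Δ_1 - Δ_0) = -54
Natural end conditions: σ_0 = σ_2 = 0.
Forward elimination and back-substitution give σ_0 = 0, σ_1 = -27/2, σ_2 = 0.
On [0, 1], with S_0(x) = a_0 + b_0·x + c_0·x² + d_0·x³: c_0 = σ_0/2 = 0, d_0 = (σ_1 - σ_0)/(6h_0) = -9/4, b_0 = Δ_0 - h_0(2σ_0 + σ_1)/6 = 33/4.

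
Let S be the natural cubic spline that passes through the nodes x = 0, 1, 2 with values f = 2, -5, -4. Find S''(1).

Write σ_i for S''(x_i). With h_i = 1, 1 and divided differences Δ_i = -7, 1, the continuity of S' gives the tridiagonal system
  1·σ_0 + 4·σ_1 + 1·σ_2 = 6(Δ_1 - Δ_0) = 48
Natural end conditions: σ_0 = σ_2 = 0.
Solving: σ_0 = 0, σ_1 = 12, σ_2 = 0.

12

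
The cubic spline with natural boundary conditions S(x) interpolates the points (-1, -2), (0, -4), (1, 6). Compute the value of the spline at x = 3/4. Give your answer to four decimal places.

2.7969

Put M_i = S'' at the i-th knot. Here h = (1, 1) and Δ = (-2, 10), so the interior equations h_(i-1)·M_(i-1) + 2(h_(i-1)+h_i)·M_i + h_i·M_(i+1) = 6(Δ_i − Δ_(i-1)) read
  1·M_0 + 4·M_1 + 1·M_2 = 6(Δ_1 - Δ_0) = 72
Natural end conditions: M_0 = M_2 = 0.
Hence M_0 = 0, M_1 = 18, M_2 = 0.
On [0, 1], S(x) = -4 + 4·x + 9·x² - 3·x³.
With x = 3/4: S(3/4) = 179/64.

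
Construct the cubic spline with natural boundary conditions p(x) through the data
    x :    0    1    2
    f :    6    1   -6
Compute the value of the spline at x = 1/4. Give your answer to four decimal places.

With σ_i denoting the second derivative at x_i, h_i = 1, 1, and Δ_i = (y_(i+1) − y_i)/h_i = -5, -7:
  1·σ_0 + 4·σ_1 + 1·σ_2 = 6(Δ_1 - Δ_0) = -12
Natural end conditions: σ_0 = σ_2 = 0.
Hence σ_0 = 0, σ_1 = -3, σ_2 = 0.
On [0, 1], p(x) = 6 - 9/2·x + 0·x² - 1/2·x³.
With x = 1/4: p(1/4) = 623/128.

4.8672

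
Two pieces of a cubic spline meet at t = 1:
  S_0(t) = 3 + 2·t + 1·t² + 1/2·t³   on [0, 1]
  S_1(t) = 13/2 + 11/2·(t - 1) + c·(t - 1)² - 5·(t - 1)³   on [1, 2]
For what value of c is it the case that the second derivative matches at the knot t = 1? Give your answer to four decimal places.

2.5000

S_0''(t) = 2 + 3·t, so S_0''(1) = 5. On the right, S_1''(1) = 2c, so c = 5/2.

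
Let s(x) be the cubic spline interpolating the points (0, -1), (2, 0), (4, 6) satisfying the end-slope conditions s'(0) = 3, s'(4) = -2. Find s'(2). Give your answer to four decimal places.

Let m_i = s''(x_i). Step sizes h_i = 2, 2; slopes of the chords Δ_i = (y_(i+1) - y_i)/h_i = 1/2, 3.
  2·m_0 + 8·m_1 + 2·m_2 = 6(Δ_1 - Δ_0) = 15
Clamped end conditions give two more equations: 2h_0·m_0 + h_0·m_1 = 6(Δ_0 - s'(0)) = -15 and h_1·m_1 + 2h_1·m_2 = 6(s'(4) - Δ_1) = -30.
Solving the tridiagonal system: m_0 = -55/8, m_1 = 25/4, m_2 = -85/8.
On [2, 4], s'(x) = b_1 + 2c_1·(x - 2) + 3d_1·(x - 2)² with b_1 = Δ_1 - h_1(2m_1 + m_2)/6 = 19/8, c_1 = m_1/2 = 25/8, d_1 = (m_2 - m_1)/(6h_1) = -45/32. So s'(2) = 19/8.

2.3750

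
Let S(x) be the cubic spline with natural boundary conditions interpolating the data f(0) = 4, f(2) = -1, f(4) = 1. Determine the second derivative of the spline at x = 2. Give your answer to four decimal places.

2.6250

Put σ_i = S'' at the i-th knot. Here h = (2, 2) and Δ = (-5/2, 1), so the interior equations h_(i-1)·σ_(i-1) + 2(h_(i-1)+h_i)·σ_i + h_i·σ_(i+1) = 6(Δ_i − Δ_(i-1)) read
  2·σ_0 + 8·σ_1 + 2·σ_2 = 6(Δ_1 - Δ_0) = 21
Natural end conditions: σ_0 = σ_2 = 0.
Hence σ_0 = 0, σ_1 = 21/8, σ_2 = 0.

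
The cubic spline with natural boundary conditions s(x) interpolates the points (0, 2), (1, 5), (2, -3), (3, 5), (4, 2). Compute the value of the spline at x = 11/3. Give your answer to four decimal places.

4.2698

Put m_i = s'' at the i-th knot. Here h = (1, 1, 1, 1) and Δ = (3, -8, 8, -3), so the interior equations h_(i-1)·m_(i-1) + 2(h_(i-1)+h_i)·m_i + h_i·m_(i+1) = 6(Δ_i − Δ_(i-1)) read
  1·m_0 + 4·m_1 + 1·m_2 = 6(Δ_1 - Δ_0) = -66
  1·m_1 + 4·m_2 + 1·m_3 = 6(Δ_2 - Δ_1) = 96
  1·m_2 + 4·m_3 + 1·m_4 = 6(Δ_3 - Δ_2) = -66
Natural end conditions: m_0 = m_4 = 0.
Solving: m_0 = 0, m_1 = -180/7, m_2 = 258/7, m_3 = -180/7, m_4 = 0.
On [3, 4], s(x) = 5 + 39/7·(x - 3) - 90/7·(x - 3)² + 30/7·(x - 3)³.
With (x - 3) = 2/3: s(11/3) = 269/63.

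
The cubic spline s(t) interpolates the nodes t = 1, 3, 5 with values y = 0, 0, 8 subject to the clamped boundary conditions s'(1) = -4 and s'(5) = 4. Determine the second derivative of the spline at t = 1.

Write M_i for s''(x_i). With h_i = 2, 2 and divided differences Δ_i = 0, 4, the continuity of s' gives the tridiagonal system
  2·M_0 + 8·M_1 + 2·M_2 = 6(Δ_1 - Δ_0) = 24
Clamped end conditions give two more equations: 2h_0·M_0 + h_0·M_1 = 6(Δ_0 - s'(1)) = 24 and h_1·M_1 + 2h_1·M_2 = 6(s'(5) - Δ_1) = 0.
Solving: M_0 = 5, M_1 = 2, M_2 = -1.

5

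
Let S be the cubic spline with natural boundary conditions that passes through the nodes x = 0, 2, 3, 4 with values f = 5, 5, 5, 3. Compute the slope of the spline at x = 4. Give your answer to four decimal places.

Let m_i = S''(x_i). Step sizes h_i = 2, 1, 1; slopes of the chords Δ_i = (y_(i+1) - y_i)/h_i = 0, 0, -2.
  2·m_0 + 6·m_1 + 1·m_2 = 6(Δ_1 - Δ_0) = 0
  1·m_1 + 4·m_2 + 1·m_3 = 6(Δ_2 - Δ_1) = -12
Natural end conditions: m_0 = m_3 = 0.
Solving the tridiagonal system: m_0 = 0, m_1 = 12/23, m_2 = -72/23, m_3 = 0.
On [3, 4], S'(x) = b_2 + 2c_2·(x - 3) + 3d_2·(x - 3)² with b_2 = Δ_2 - h_2(2m_2 + m_3)/6 = -22/23, c_2 = m_2/2 = -36/23, d_2 = (m_3 - m_2)/(6h_2) = 12/23. So S'(4) = -58/23.

-2.5217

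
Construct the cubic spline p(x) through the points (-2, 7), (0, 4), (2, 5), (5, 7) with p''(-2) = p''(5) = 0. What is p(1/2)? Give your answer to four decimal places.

3.9433

Put σ_i = p'' at the i-th knot. Here h = (2, 2, 3) and Δ = (-3/2, 1/2, 2/3), so the interior equations h_(i-1)·σ_(i-1) + 2(h_(i-1)+h_i)·σ_i + h_i·σ_(i+1) = 6(Δ_i − Δ_(i-1)) read
  2·σ_0 + 8·σ_1 + 2·σ_2 = 6(Δ_1 - Δ_0) = 12
  2·σ_1 + 10·σ_2 + 3·σ_3 = 6(Δ_2 - Δ_1) = 1
Natural end conditions: σ_0 = σ_3 = 0.
Hence σ_0 = 0, σ_1 = 59/38, σ_2 = -4/19, σ_3 = 0.
On [0, 2], p(x) = 4 - 53/114·x + 59/76·x² - 67/456·x³.
With x = 1/2: p(1/2) = 4795/1216.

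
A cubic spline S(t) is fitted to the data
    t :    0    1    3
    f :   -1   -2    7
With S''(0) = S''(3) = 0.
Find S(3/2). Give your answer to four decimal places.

-0.9531

Write σ_i for S''(x_i). With h_i = 1, 2 and divided differences Δ_i = -1, 9/2, the continuity of S' gives the tridiagonal system
  1·σ_0 + 6·σ_1 + 2·σ_2 = 6(Δ_1 - Δ_0) = 33
Natural end conditions: σ_0 = σ_2 = 0.
Forward elimination and back-substitution give σ_0 = 0, σ_1 = 11/2, σ_2 = 0.
On [1, 3], S(t) = -2 + 5/6·(t - 1) + 11/4·(t - 1)² - 11/24·(t - 1)³.
With (t - 1) = 1/2: S(3/2) = -61/64.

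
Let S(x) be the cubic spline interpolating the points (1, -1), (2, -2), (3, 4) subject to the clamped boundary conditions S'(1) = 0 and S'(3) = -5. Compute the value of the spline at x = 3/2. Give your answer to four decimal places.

Let σ_i = S''(x_i). Step sizes h_i = 1, 1; slopes of the chords Δ_i = (y_(i+1) - y_i)/h_i = -1, 6.
  1·σ_0 + 4·σ_1 + 1·σ_2 = 6(Δ_1 - Δ_0) = 42
Clamped end conditions give two more equations: 2h_0·σ_0 + h_0·σ_1 = 6(Δ_0 - S'(1)) = -6 and h_1·σ_1 + 2h_1·σ_2 = 6(S'(3) - Δ_1) = -66.
Hence σ_0 = -16, σ_1 = 26, σ_2 = -46.
On [1, 2], S(x) = -1 + 0·(x - 1) - 8·(x - 1)² + 7·(x - 1)³.
With (x - 1) = 1/2: S(3/2) = -17/8.

-2.1250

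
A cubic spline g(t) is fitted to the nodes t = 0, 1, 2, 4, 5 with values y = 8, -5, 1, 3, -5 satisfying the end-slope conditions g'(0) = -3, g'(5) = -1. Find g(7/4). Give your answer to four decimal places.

Write M_i for g''(x_i). With h_i = 1, 1, 2, 1 and divided differences Δ_i = -13, 6, 1, -8, the continuity of g' gives the tridiagonal system
  1·M_0 + 4·M_1 + 1·M_2 = 6(Δ_1 - Δ_0) = 114
  1·M_1 + 6·M_2 + 2·M_3 = 6(Δ_2 - Δ_1) = -30
  2·M_2 + 6·M_3 + 1·M_4 = 6(Δ_3 - Δ_2) = -54
Clamped end conditions give two more equations: 2h_0·M_0 + h_0·M_1 = 6(Δ_0 - g'(0)) = -60 and h_3·M_3 + 2h_3·M_4 = 6(g'(5) - Δ_3) = 42.
Forward elimination and back-substitution give M_0 = -3317/64, M_1 = 1397/32, M_2 = -563/64, M_3 = -167/16, M_4 = 839/32.
On [1, 2], g(t) = -5 - 907/128·(t - 1) + 1397/64·(t - 1)² - 1119/128·(t - 1)³.
With (t - 1) = 3/4: g(7/4) = -14125/8192.

-1.7242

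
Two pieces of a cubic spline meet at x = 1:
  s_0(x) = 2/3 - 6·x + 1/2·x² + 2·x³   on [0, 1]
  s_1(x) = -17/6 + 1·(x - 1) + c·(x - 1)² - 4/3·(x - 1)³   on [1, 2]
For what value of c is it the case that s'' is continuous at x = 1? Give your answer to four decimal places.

s_0''(x) = 1 + 12·x, so s_0''(1) = 13. On the right, s_1''(1) = 2c, so c = 13/2.

6.5000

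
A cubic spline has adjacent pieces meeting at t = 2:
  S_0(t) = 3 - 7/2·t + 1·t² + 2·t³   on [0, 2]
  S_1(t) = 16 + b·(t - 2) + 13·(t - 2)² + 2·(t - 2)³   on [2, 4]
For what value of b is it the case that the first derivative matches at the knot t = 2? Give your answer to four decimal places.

24.5000

S_0'(t) = -7/2 + 2·t + 6·t², so S_0'(2) = 49/2. On the right, S_1'(2) = b, so b = 49/2.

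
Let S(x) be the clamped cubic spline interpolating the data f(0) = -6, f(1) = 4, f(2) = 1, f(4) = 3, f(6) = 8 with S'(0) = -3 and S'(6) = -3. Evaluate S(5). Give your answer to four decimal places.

With σ_i denoting the second derivative at x_i, h_i = 1, 1, 2, 2, and Δ_i = (y_(i+1) − y_i)/h_i = 10, -3, 1, 5/2:
  1·σ_0 + 4·σ_1 + 1·σ_2 = 6(Δ_1 - Δ_0) = -78
  1·σ_1 + 6·σ_2 + 2·σ_3 = 6(Δ_2 - Δ_1) = 24
  2·σ_2 + 8·σ_3 + 2·σ_4 = 6(Δ_3 - Δ_2) = 9
Clamped end conditions give two more equations: 2h_0·σ_0 + h_0·σ_1 = 6(Δ_0 - S'(0)) = 78 and h_3·σ_3 + 2h_3·σ_4 = 6(S'(6) - Δ_3) = -33.
Hence σ_0 = 1599/28, σ_1 = -507/14, σ_2 = 39/4, σ_3 = 6/7, σ_4 = -243/28.
On [4, 6], S(x) = 3 + 135/28·(x - 4) + 3/7·(x - 4)² - 89/112·(x - 4)³.
With (x - 4) = 1: S(5) = 835/112.

7.4554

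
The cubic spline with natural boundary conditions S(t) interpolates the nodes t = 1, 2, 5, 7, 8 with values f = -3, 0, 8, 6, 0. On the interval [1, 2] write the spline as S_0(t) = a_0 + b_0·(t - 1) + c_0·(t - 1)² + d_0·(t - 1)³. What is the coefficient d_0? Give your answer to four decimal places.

Let σ_i = S''(x_i). Step sizes h_i = 1, 3, 2, 1; slopes of the chords Δ_i = (y_(i+1) - y_i)/h_i = 3, 8/3, -1, -6.
  1·σ_0 + 8·σ_1 + 3·σ_2 = 6(Δ_1 - Δ_0) = -2
  3·σ_1 + 10·σ_2 + 2·σ_3 = 6(Δ_2 - Δ_1) = -22
  2·σ_2 + 6·σ_3 + 1·σ_4 = 6(Δ_3 - Δ_2) = -30
Natural end conditions: σ_0 = σ_4 = 0.
Hence σ_0 = 0, σ_1 = 52/197, σ_2 = -270/197, σ_3 = -895/197, σ_4 = 0.
On [1, 2], with S_0(t) = a_0 + b_0·(t - 1) + c_0·(t - 1)² + d_0·(t - 1)³: c_0 = σ_0/2 = 0, d_0 = (σ_1 - σ_0)/(6h_0) = 26/591, b_0 = Δ_0 - h_0(2σ_0 + σ_1)/6 = 1747/591.

0.0440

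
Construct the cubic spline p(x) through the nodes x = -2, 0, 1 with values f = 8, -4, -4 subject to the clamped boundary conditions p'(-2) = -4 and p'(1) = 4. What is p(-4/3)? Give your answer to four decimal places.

Let σ_i = p''(x_i). Step sizes h_i = 2, 1; slopes of the chords Δ_i = (y_(i+1) - y_i)/h_i = -6, 0.
  2·σ_0 + 6·σ_1 + 1·σ_2 = 6(Δ_1 - Δ_0) = 36
Clamped end conditions give two more equations: 2h_0·σ_0 + h_0·σ_1 = 6(Δ_0 - p'(-2)) = -12 and h_1·σ_1 + 2h_1·σ_2 = 6(p'(1) - Δ_1) = 24.
Forward elimination and back-substitution give σ_0 = -19/3, σ_1 = 20/3, σ_2 = 26/3.
On [-2, 0], p(x) = 8 - 4·(x + 2) - 19/6·(x + 2)² + 13/12·(x + 2)³.
With (x + 2) = 2/3: p(-4/3) = 344/81.

4.2469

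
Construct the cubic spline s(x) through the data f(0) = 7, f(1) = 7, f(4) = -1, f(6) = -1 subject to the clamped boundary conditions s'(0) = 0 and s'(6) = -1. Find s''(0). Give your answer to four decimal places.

1.7179

Put M_i = s'' at the i-th knot. Here h = (1, 3, 2) and Δ = (0, -8/3, 0), so the interior equations h_(i-1)·M_(i-1) + 2(h_(i-1)+h_i)·M_i + h_i·M_(i+1) = 6(Δ_i − Δ_(i-1)) read
  1·M_0 + 8·M_1 + 3·M_2 = 6(Δ_1 - Δ_0) = -16
  3·M_1 + 10·M_2 + 2·M_3 = 6(Δ_2 - Δ_1) = 16
Clamped end conditions give two more equations: 2h_0·M_0 + h_0·M_1 = 6(Δ_0 - s'(0)) = 0 and h_2·M_2 + 2h_2·M_3 = 6(s'(6) - Δ_2) = -6.
Forward elimination and back-substitution give M_0 = 67/39, M_1 = -134/39, M_2 = 127/39, M_3 = -122/39.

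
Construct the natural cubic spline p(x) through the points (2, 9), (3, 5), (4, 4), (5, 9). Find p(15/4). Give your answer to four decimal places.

Put σ_i = p'' at the i-th knot. Here h = (1, 1, 1) and Δ = (-4, -1, 5), so the interior equations h_(i-1)·σ_(i-1) + 2(h_(i-1)+h_i)·σ_i + h_i·σ_(i+1) = 6(Δ_i − Δ_(i-1)) read
  1·σ_0 + 4·σ_1 + 1·σ_2 = 6(Δ_1 - Δ_0) = 18
  1·σ_1 + 4·σ_2 + 1·σ_3 = 6(Δ_2 - Δ_1) = 36
Natural end conditions: σ_0 = σ_3 = 0.
Forward elimination and back-substitution give σ_0 = 0, σ_1 = 12/5, σ_2 = 42/5, σ_3 = 0.
On [3, 4], p(x) = 5 - 16/5·(x - 3) + 6/5·(x - 3)² + 1·(x - 3)³.
With (x - 3) = 3/4: p(15/4) = 1183/320.

3.6969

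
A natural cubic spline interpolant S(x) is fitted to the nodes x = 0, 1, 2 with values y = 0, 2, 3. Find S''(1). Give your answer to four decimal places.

-1.5000

Put m_i = S'' at the i-th knot. Here h = (1, 1) and Δ = (2, 1), so the interior equations h_(i-1)·m_(i-1) + 2(h_(i-1)+h_i)·m_i + h_i·m_(i+1) = 6(Δ_i − Δ_(i-1)) read
  1·m_0 + 4·m_1 + 1·m_2 = 6(Δ_1 - Δ_0) = -6
Natural end conditions: m_0 = m_2 = 0.
Solving: m_0 = 0, m_1 = -3/2, m_2 = 0.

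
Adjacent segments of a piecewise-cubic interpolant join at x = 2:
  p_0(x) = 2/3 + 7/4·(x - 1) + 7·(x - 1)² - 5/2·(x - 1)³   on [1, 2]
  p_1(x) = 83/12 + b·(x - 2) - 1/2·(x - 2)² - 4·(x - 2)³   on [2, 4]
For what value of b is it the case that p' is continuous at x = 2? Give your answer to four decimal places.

8.2500

p_0'(x) = 7/4 + 14·(x - 1) - 15/2·(x - 1)², so p_0'(2) = 33/4. On the right, p_1'(2) = b, so b = 33/4.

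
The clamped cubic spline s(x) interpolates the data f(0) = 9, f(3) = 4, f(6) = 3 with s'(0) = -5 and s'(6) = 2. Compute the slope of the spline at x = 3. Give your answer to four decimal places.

-0.7500

Put m_i = s'' at the i-th knot. Here h = (3, 3) and Δ = (-5/3, -1/3), so the interior equations h_(i-1)·m_(i-1) + 2(h_(i-1)+h_i)·m_i + h_i·m_(i+1) = 6(Δ_i − Δ_(i-1)) read
  3·m_0 + 12·m_1 + 3·m_2 = 6(Δ_1 - Δ_0) = 8
Clamped end conditions give two more equations: 2h_0·m_0 + h_0·m_1 = 6(Δ_0 - s'(0)) = 20 and h_1·m_1 + 2h_1·m_2 = 6(s'(6) - Δ_1) = 14.
Forward elimination and back-substitution give m_0 = 23/6, m_1 = -1, m_2 = 17/6.
On [3, 6], s'(x) = b_1 + 2c_1·(x - 3) + 3d_1·(x - 3)² with b_1 = Δ_1 - h_1(2m_1 + m_2)/6 = -3/4, c_1 = m_1/2 = -1/2, d_1 = (m_2 - m_1)/(6h_1) = 23/108. So s'(3) = -3/4.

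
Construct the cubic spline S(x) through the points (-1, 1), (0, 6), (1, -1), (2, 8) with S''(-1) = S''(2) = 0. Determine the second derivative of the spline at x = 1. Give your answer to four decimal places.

Write σ_i for S''(x_i). With h_i = 1, 1, 1 and divided differences Δ_i = 5, -7, 9, the continuity of S' gives the tridiagonal system
  1·σ_0 + 4·σ_1 + 1·σ_2 = 6(Δ_1 - Δ_0) = -72
  1·σ_1 + 4·σ_2 + 1·σ_3 = 6(Δ_2 - Δ_1) = 96
Natural end conditions: σ_0 = σ_3 = 0.
Hence σ_0 = 0, σ_1 = -128/5, σ_2 = 152/5, σ_3 = 0.

30.4000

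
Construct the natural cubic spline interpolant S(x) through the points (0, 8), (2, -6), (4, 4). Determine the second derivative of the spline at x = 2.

9

Put M_i = S'' at the i-th knot. Here h = (2, 2) and Δ = (-7, 5), so the interior equations h_(i-1)·M_(i-1) + 2(h_(i-1)+h_i)·M_i + h_i·M_(i+1) = 6(Δ_i − Δ_(i-1)) read
  2·M_0 + 8·M_1 + 2·M_2 = 6(Δ_1 - Δ_0) = 72
Natural end conditions: M_0 = M_2 = 0.
Solving the tridiagonal system: M_0 = 0, M_1 = 9, M_2 = 0.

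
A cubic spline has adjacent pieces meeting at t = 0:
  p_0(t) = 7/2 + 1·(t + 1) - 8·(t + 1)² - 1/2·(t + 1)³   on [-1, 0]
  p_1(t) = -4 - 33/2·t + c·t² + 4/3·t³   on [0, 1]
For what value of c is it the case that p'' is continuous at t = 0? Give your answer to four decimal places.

p_0''(t) = -16 - 3·(t + 1), so p_0''(0) = -19. On the right, p_1''(0) = 2c, so c = -19/2.

-9.5000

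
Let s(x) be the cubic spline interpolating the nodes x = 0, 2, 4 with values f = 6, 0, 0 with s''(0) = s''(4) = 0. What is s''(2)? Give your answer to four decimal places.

2.2500

Let M_i = s''(x_i). Step sizes h_i = 2, 2; slopes of the chords Δ_i = (y_(i+1) - y_i)/h_i = -3, 0.
  2·M_0 + 8·M_1 + 2·M_2 = 6(Δ_1 - Δ_0) = 18
Natural end conditions: M_0 = M_2 = 0.
Hence M_0 = 0, M_1 = 9/4, M_2 = 0.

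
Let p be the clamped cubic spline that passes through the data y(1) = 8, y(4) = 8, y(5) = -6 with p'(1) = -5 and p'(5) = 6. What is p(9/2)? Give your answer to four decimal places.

-1.9219

With M_i denoting the second derivative at x_i, h_i = 3, 1, and Δ_i = (y_(i+1) − y_i)/h_i = 0, -14:
  3·M_0 + 8·M_1 + 1·M_2 = 6(Δ_1 - Δ_0) = -84
Clamped end conditions give two more equations: 2h_0·M_0 + h_0·M_1 = 6(Δ_0 - p'(1)) = 30 and h_1·M_1 + 2h_1·M_2 = 6(p'(5) - Δ_1) = 120.
Solving the tridiagonal system: M_0 = 73/4, M_1 = -53/2, M_2 = 293/4.
On [4, 5], p(x) = 8 - 139/8·(x - 4) - 53/4·(x - 4)² + 133/8·(x - 4)³.
With (x - 4) = 1/2: p(9/2) = -123/64.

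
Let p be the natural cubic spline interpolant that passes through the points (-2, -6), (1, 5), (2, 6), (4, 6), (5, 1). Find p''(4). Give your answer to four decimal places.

Put σ_i = p'' at the i-th knot. Here h = (3, 1, 2, 1) and Δ = (11/3, 1, 0, -5), so the interior equations h_(i-1)·σ_(i-1) + 2(h_(i-1)+h_i)·σ_i + h_i·σ_(i+1) = 6(Δ_i − Δ_(i-1)) read
  3·σ_0 + 8·σ_1 + 1·σ_2 = 6(Δ_1 - Δ_0) = -16
  1·σ_1 + 6·σ_2 + 2·σ_3 = 6(Δ_2 - Δ_1) = -6
  2·σ_2 + 6·σ_3 + 1·σ_4 = 6(Δ_3 - Δ_2) = -30
Natural end conditions: σ_0 = σ_4 = 0.
Solving: σ_0 = 0, σ_1 = -268/125, σ_2 = 144/125, σ_3 = -673/125, σ_4 = 0.

-5.3840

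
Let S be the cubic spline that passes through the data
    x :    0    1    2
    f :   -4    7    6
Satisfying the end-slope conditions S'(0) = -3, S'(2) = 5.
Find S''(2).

Write M_i for S''(x_i). With h_i = 1, 1 and divided differences Δ_i = 11, -1, the continuity of S' gives the tridiagonal system
  1·M_0 + 4·M_1 + 1·M_2 = 6(Δ_1 - Δ_0) = -72
Clamped end conditions give two more equations: 2h_0·M_0 + h_0·M_1 = 6(Δ_0 - S'(0)) = 84 and h_1·M_1 + 2h_1·M_2 = 6(S'(2) - Δ_1) = 36.
Forward elimination and back-substitution give M_0 = 64, M_1 = -44, M_2 = 40.

40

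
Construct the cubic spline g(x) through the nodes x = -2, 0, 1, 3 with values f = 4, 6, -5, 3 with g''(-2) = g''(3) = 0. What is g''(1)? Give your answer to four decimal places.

With m_i denoting the second derivative at x_i, h_i = 2, 1, 2, and Δ_i = (y_(i+1) − y_i)/h_i = 1, -11, 4:
  2·m_0 + 6·m_1 + 1·m_2 = 6(Δ_1 - Δ_0) = -72
  1·m_1 + 6·m_2 + 2·m_3 = 6(Δ_2 - Δ_1) = 90
Natural end conditions: m_0 = m_3 = 0.
Solving the tridiagonal system: m_0 = 0, m_1 = -522/35, m_2 = 612/35, m_3 = 0.

17.4857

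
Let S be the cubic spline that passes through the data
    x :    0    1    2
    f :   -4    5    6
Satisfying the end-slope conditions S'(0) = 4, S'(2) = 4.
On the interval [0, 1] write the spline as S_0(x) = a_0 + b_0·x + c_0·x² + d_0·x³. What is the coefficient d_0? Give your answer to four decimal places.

Let σ_i = S''(x_i). Step sizes h_i = 1, 1; slopes of the chords Δ_i = (y_(i+1) - y_i)/h_i = 9, 1.
  1·σ_0 + 4·σ_1 + 1·σ_2 = 6(Δ_1 - Δ_0) = -48
Clamped end conditions give two more equations: 2h_0·σ_0 + h_0·σ_1 = 6(Δ_0 - S'(0)) = 30 and h_1·σ_1 + 2h_1·σ_2 = 6(S'(2) - Δ_1) = 18.
Solving the tridiagonal system: σ_0 = 27, σ_1 = -24, σ_2 = 21.
On [0, 1], with S_0(x) = a_0 + b_0·x + c_0·x² + d_0·x³: c_0 = σ_0/2 = 27/2, d_0 = (σ_1 - σ_0)/(6h_0) = -17/2, b_0 = Δ_0 - h_0(2σ_0 + σ_1)/6 = 4.

-8.5000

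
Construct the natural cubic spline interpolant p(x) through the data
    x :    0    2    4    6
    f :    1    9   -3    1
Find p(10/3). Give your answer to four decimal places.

With M_i denoting the second derivative at x_i, h_i = 2, 2, 2, and Δ_i = (y_(i+1) − y_i)/h_i = 4, -6, 2:
  2·M_0 + 8·M_1 + 2·M_2 = 6(Δ_1 - Δ_0) = -60
  2·M_1 + 8·M_2 + 2·M_3 = 6(Δ_2 - Δ_1) = 48
Natural end conditions: M_0 = M_3 = 0.
Forward elimination and back-substitution give M_0 = 0, M_1 = -48/5, M_2 = 42/5, M_3 = 0.
On [2, 4], p(x) = 9 - 12/5·(x - 2) - 24/5·(x - 2)² + 3/2·(x - 2)³.
With (x - 2) = 4/3: p(10/3) = 37/45.

0.8222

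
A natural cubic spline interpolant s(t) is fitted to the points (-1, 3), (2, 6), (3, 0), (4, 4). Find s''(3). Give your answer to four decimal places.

16.8387

Let M_i = s''(x_i). Step sizes h_i = 3, 1, 1; slopes of the chords Δ_i = (y_(i+1) - y_i)/h_i = 1, -6, 4.
  3·M_0 + 8·M_1 + 1·M_2 = 6(Δ_1 - Δ_0) = -42
  1·M_1 + 4·M_2 + 1·M_3 = 6(Δ_2 - Δ_1) = 60
Natural end conditions: M_0 = M_3 = 0.
Forward elimination and back-substitution give M_0 = 0, M_1 = -228/31, M_2 = 522/31, M_3 = 0.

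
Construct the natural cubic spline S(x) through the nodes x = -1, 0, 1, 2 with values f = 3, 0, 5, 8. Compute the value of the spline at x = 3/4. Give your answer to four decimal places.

3.5688

With m_i denoting the second derivative at x_i, h_i = 1, 1, 1, and Δ_i = (y_(i+1) − y_i)/h_i = -3, 5, 3:
  1·m_0 + 4·m_1 + 1·m_2 = 6(Δ_1 - Δ_0) = 48
  1·m_1 + 4·m_2 + 1·m_3 = 6(Δ_2 - Δ_1) = -12
Natural end conditions: m_0 = m_3 = 0.
Forward elimination and back-substitution give m_0 = 0, m_1 = 68/5, m_2 = -32/5, m_3 = 0.
On [0, 1], S(x) = 0 + 23/15·x + 34/5·x² - 10/3·x³.
With x = 3/4: S(3/4) = 571/160.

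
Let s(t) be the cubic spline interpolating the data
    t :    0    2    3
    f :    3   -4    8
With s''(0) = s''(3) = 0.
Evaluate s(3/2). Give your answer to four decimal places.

-5.6406

With M_i denoting the second derivative at x_i, h_i = 2, 1, and Δ_i = (y_(i+1) − y_i)/h_i = -7/2, 12:
  2·M_0 + 6·M_1 + 1·M_2 = 6(Δ_1 - Δ_0) = 93
Natural end conditions: M_0 = M_2 = 0.
Solving the tridiagonal system: M_0 = 0, M_1 = 31/2, M_2 = 0.
On [0, 2], s(t) = 3 - 26/3·t + 0·t² + 31/24·t³.
With t = 3/2: s(3/2) = -361/64.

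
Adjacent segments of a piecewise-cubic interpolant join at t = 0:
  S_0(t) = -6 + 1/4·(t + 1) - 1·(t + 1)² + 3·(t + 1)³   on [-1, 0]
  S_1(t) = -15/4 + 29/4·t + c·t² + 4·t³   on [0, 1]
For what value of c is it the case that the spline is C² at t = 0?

8

S_0''(t) = -2 + 18·(t + 1), so S_0''(0) = 16. On the right, S_1''(0) = 2c, so c = 8.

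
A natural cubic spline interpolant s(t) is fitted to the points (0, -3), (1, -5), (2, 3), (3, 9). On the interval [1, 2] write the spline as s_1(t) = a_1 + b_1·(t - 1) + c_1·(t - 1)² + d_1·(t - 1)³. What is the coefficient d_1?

-4

With M_i denoting the second derivative at x_i, h_i = 1, 1, 1, and Δ_i = (y_(i+1) − y_i)/h_i = -2, 8, 6:
  1·M_0 + 4·M_1 + 1·M_2 = 6(Δ_1 - Δ_0) = 60
  1·M_1 + 4·M_2 + 1·M_3 = 6(Δ_2 - Δ_1) = -12
Natural end conditions: M_0 = M_3 = 0.
Forward elimination and back-substitution give M_0 = 0, M_1 = 84/5, M_2 = -36/5, M_3 = 0.
On [1, 2], with s_1(t) = a_1 + b_1·(t - 1) + c_1·(t - 1)² + d_1·(t - 1)³: c_1 = M_1/2 = 42/5, d_1 = (M_2 - M_1)/(6h_1) = -4, b_1 = Δ_1 - h_1(2M_1 + M_2)/6 = 18/5.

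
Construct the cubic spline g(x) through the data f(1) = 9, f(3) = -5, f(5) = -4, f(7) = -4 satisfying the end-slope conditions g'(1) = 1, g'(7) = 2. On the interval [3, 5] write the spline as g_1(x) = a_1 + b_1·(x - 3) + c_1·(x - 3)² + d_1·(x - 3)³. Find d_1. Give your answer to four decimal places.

-1.3000

With m_i denoting the second derivative at x_i, h_i = 2, 2, 2, and Δ_i = (y_(i+1) − y_i)/h_i = -7, 1/2, 0:
  2·m_0 + 8·m_1 + 2·m_2 = 6(Δ_1 - Δ_0) = 45
  2·m_1 + 8·m_2 + 2·m_3 = 6(Δ_2 - Δ_1) = -3
Clamped end conditions give two more equations: 2h_0·m_0 + h_0·m_1 = 6(Δ_0 - g'(1)) = -48 and h_2·m_2 + 2h_2·m_3 = 6(g'(7) - Δ_2) = 12.
Hence m_0 = -527/30, m_1 = 167/15, m_2 = -67/15, m_3 = 157/30.
On [3, 5], with g_1(x) = a_1 + b_1·(x - 3) + c_1·(x - 3)² + d_1·(x - 3)³: c_1 = m_1/2 = 167/30, d_1 = (m_2 - m_1)/(6h_1) = -13/10, b_1 = Δ_1 - h_1(2m_1 + m_2)/6 = -163/30.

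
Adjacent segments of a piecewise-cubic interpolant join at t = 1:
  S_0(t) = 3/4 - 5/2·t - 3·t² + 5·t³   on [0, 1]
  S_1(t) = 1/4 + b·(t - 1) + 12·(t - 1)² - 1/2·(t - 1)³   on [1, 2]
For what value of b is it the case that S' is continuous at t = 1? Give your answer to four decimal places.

S_0'(t) = -5/2 - 6·t + 15·t², so S_0'(1) = 13/2. On the right, S_1'(1) = b, so b = 13/2.

6.5000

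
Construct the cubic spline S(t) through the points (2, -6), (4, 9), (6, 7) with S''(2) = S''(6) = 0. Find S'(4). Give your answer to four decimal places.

With M_i denoting the second derivative at x_i, h_i = 2, 2, and Δ_i = (y_(i+1) − y_i)/h_i = 15/2, -1:
  2·M_0 + 8·M_1 + 2·M_2 = 6(Δ_1 - Δ_0) = -51
Natural end conditions: M_0 = M_2 = 0.
Hence M_0 = 0, M_1 = -51/8, M_2 = 0.
On [4, 6], S'(t) = b_1 + 2c_1·(t - 4) + 3d_1·(t - 4)² with b_1 = Δ_1 - h_1(2M_1 + M_2)/6 = 13/4, c_1 = M_1/2 = -51/16, d_1 = (M_2 - M_1)/(6h_1) = 17/32. So S'(4) = 13/4.

3.2500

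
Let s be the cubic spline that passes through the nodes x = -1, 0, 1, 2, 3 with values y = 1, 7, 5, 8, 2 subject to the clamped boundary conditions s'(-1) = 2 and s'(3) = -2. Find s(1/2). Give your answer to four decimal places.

With M_i denoting the second derivative at x_i, h_i = 1, 1, 1, 1, and Δ_i = (y_(i+1) − y_i)/h_i = 6, -2, 3, -6:
  1·M_0 + 4·M_1 + 1·M_2 = 6(Δ_1 - Δ_0) = -48
  1·M_1 + 4·M_2 + 1·M_3 = 6(Δ_2 - Δ_1) = 30
  1·M_2 + 4·M_3 + 1·M_4 = 6(Δ_3 - Δ_2) = -54
Clamped end conditions give two more equations: 2h_0·M_0 + h_0·M_1 = 6(Δ_0 - s'(-1)) = 24 and h_3·M_3 + 2h_3·M_4 = 6(s'(3) - Δ_3) = 24.
Hence M_0 = 653/28, M_1 = -317/14, M_2 = 77/4, M_3 = -341/14, M_4 = 677/28.
On [0, 1], s(x) = 7 + 131/56·x - 317/28·x² + 391/56·x³.
With x = 1/2: s(1/2) = 2783/448.

6.2121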